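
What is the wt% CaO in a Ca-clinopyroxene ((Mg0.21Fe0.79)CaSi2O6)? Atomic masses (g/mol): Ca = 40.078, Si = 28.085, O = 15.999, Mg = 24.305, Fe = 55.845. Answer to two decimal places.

M((Mg0.21Fe0.79)CaSi2O6) = 241.464 g/mol; M(CaO) = 56.077 g/mol.
Moles CaO per formula unit = 1 Ca ÷ 1 = 1.0000.
CaO fraction = (1.0000 × 56.077) / 241.464 = 56.077/241.464 = 0.2322.

23.22 wt%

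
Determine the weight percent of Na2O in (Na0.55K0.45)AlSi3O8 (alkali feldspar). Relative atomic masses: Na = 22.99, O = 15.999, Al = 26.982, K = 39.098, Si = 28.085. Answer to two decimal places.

M((Na0.55K0.45)AlSi3O8) = 269.468 g/mol; M(Na2O) = 61.979 g/mol.
Moles Na2O per formula unit = 0.55 Na ÷ 2 = 0.2750.
Na2O fraction = (0.2750 × 61.979) / 269.468 = 17.044/269.468 = 0.0633.

6.33 wt%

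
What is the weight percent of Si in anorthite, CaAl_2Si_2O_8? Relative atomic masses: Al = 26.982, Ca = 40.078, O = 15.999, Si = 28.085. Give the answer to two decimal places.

20.19 mass %

Molar mass of CaAl_2Si_2O_8: 1*40.078 + 2*26.982 + 2*28.085 + 8*15.999 = 278.204 g/mol.
Mass of Si per formula unit: 2 × 28.085 = 56.170 g.
Weight fraction Si = 56.170 / 278.204 = 0.2019.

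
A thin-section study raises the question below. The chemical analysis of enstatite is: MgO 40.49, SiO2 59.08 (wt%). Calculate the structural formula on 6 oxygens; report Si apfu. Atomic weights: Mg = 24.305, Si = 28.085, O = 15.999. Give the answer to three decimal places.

1.986 Si apfu

MgO: 40.49/40.304 = 1.00461 mol → 1.00461 mol Mg, 1.00461 mol O.
SiO2: 59.08/60.083 = 0.98331 mol → 0.98331 mol Si, 1.96662 mol O.
Total oxygen = 2.97123 mol. Normalization factor = 6/2.97123 = 2.01937.
Si per 6 O = 0.98331 × 2.01937 = 1.986.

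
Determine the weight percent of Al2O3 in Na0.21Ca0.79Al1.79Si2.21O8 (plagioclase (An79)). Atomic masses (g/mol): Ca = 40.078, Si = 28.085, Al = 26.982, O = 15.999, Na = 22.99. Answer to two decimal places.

Molar mass of Na0.21Ca0.79Al1.79Si2.21O8 = 0.21*22.99 + 0.79*40.078 + 1.79*26.982 + 2.21*28.085 + 8*15.999 = 274.847 g/mol.
Each formula unit contains 1.79 Al, equivalent to 1.79/2 = 0.8950 mol Al2O3.
M(Al2O3) = 2×26.982 + 3×15.999 = 101.961 g/mol.
Mass of Al2O3 per formula unit = 0.8950 × 101.961 = 91.255 g.
Al2O3 wt% = 91.255 / 274.847 × 100 = 33.20%.

33.20 wt%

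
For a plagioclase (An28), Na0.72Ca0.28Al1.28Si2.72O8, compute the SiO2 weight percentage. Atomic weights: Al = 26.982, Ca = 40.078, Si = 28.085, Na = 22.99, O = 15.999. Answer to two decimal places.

61.28 wt%

Molar mass of Na0.72Ca0.28Al1.28Si2.72O8 = 0.72*22.99 + 0.28*40.078 + 1.28*26.982 + 2.72*28.085 + 8*15.999 = 266.695 g/mol.
Each formula unit contains 2.72 Si, equivalent to 2.72/1 = 2.7200 mol SiO2.
M(SiO2) = 1×28.085 + 2×15.999 = 60.083 g/mol.
Mass of SiO2 per formula unit = 2.7200 × 60.083 = 163.426 g.
SiO2 wt% = 163.426 / 266.695 × 100 = 61.28%.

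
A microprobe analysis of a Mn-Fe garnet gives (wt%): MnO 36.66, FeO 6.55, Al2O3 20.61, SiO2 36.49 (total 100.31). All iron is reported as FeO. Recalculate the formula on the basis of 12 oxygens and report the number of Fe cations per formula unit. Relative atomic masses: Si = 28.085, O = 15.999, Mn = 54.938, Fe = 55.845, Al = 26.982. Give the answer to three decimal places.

36.66 wt% MnO ÷ 70.937 g/mol = 0.51680 mol, giving 0.51680 Mn and 0.51680 O.
6.55 wt% FeO ÷ 71.844 g/mol = 0.09117 mol, giving 0.09117 Fe and 0.09117 O.
20.61 wt% Al2O3 ÷ 101.961 g/mol = 0.20214 mol, giving 0.40428 Al and 0.60642 O.
36.49 wt% SiO2 ÷ 60.083 g/mol = 0.60733 mol, giving 0.60733 Si and 1.21466 O.
Oxygen sums to 2.42905; scaling by 12/2.42905 = 4.94020 puts the formula on 12 O.
Fe: 0.09117 × 4.94020 = 0.450 atoms per formula unit.

0.450 Fe apfu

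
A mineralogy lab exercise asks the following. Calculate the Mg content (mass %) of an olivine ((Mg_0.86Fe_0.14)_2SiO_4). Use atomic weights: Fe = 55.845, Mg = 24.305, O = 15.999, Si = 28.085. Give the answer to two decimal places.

Molar mass of (Mg_0.86Fe_0.14)_2SiO_4: 1.72·24.305 + 0.28·55.845 + 1·28.085 + 4·15.999 = 149.522 g/mol.
Mass of Mg per formula unit: 1.72 × 24.305 = 41.805 g.
Weight fraction Mg = 41.805 / 149.522 = 0.2796.

27.96 mass %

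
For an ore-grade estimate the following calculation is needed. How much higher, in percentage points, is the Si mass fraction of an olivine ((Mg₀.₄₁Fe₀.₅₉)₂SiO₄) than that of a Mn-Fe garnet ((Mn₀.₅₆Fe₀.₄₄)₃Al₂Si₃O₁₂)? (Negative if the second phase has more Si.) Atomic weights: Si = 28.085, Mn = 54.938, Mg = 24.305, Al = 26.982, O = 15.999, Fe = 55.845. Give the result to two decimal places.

First mineral: 28.085 g Si in 177.908 g formula = 15.79 wt% Si.
Second mineral: 84.255 g Si in 496.218 g formula = 16.98 wt% Si.
15.79% − 16.98% gives a difference of -1.19 percentage points.

-1.19 percentage points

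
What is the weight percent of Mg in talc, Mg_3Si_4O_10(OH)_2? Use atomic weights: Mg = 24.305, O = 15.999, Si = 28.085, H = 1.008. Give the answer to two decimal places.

Molar mass of Mg_3Si_4O_10(OH)_2: 3·24.305 + 4·28.085 + 12·15.999 + 2·1.008 = 379.259 g/mol.
Mass of Mg per formula unit: 3 × 24.305 = 72.915 g.
Weight fraction Mg = 72.915 / 379.259 = 0.1923.

19.23 wt%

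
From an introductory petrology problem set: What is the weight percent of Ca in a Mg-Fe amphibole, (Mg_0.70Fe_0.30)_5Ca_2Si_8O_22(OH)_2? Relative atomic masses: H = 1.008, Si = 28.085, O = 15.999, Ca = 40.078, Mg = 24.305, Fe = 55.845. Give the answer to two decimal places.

9.32 mass %

M((Mg_0.70Fe_0.30)_5Ca_2Si_8O_22(OH)_2) = 859.663 g/mol.
Ca contributes 2 × 40.078 = 80.156 g per mole.
80.156/859.663 = 0.0932 → 9.32%.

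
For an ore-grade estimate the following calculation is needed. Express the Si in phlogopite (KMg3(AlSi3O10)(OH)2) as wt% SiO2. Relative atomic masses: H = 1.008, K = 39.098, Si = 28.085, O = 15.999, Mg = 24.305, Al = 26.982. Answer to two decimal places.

43.20 wt%

M(KMg3(AlSi3O10)(OH)2) = 417.254 g/mol; M(SiO2) = 60.083 g/mol.
Moles SiO2 per formula unit = 3 Si ÷ 1 = 3.0000.
SiO2 fraction = (3.0000 × 60.083) / 417.254 = 180.249/417.254 = 0.4320.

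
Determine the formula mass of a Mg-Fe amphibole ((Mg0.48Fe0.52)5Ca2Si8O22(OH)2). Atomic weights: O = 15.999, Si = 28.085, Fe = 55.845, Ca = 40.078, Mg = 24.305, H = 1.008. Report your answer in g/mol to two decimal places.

The formula mass is the sum 2.40*24.305 + 2.60*55.845 + 2*40.078 + 8*28.085 + 24*15.999 + 2*1.008.

894.36 g/mol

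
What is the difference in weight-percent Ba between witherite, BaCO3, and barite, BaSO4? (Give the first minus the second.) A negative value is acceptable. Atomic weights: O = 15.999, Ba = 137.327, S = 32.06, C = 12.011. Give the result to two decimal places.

M(BaCO3) = 197.335 g/mol, so wt% Ba = 137.327/197.335 × 100 = 69.59%.
M(BaSO4) = 233.383 g/mol, so wt% Ba = 137.327/233.383 × 100 = 58.84%.
69.59 − 58.84 = 10.75 pp.

10.75 percentage points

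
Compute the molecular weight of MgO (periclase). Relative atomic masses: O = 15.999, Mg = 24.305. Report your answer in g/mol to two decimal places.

40.30 g/mol

M = 1(24.305) + 1(15.999)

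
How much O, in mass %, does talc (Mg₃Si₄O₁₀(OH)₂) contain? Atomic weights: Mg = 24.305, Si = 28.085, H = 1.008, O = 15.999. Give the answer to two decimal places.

M(Mg₃Si₄O₁₀(OH)₂) = 379.259 g/mol.
O contributes 12 × 15.999 = 191.988 g per mole.
191.988/379.259 = 0.5062 → 50.62%.

50.62 mass %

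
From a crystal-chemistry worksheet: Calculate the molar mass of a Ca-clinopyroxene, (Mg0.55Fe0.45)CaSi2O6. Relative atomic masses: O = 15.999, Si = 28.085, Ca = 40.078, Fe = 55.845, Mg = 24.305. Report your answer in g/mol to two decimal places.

230.74 g/mol

M = 0.55*24.305 + 0.45*55.845 + 1*40.078 + 2*28.085 + 6*15.999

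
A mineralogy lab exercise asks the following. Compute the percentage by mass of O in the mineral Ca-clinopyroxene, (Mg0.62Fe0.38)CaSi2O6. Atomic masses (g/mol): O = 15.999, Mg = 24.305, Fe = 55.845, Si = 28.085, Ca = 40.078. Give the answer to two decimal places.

42.00 mass %

Formula mass = 0.62·24.305 + 0.38·55.845 + 1·40.078 + 2·28.085 + 6·15.999 = 228.532 g/mol, of which 95.994 g is O.
So O makes up 95.994/228.532 = 0.4200 of the mass, i.e. 42.00%.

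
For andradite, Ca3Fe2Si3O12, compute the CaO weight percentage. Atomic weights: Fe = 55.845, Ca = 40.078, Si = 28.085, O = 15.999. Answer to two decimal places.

Formula mass = 508.167 g/mol.
3 Ca → 3.0000 mol CaO per formula unit; M(CaO) = 56.077, so CaO mass = 168.231 g.
168.231/508.167 × 100 = 33.11 wt%.

33.11 wt%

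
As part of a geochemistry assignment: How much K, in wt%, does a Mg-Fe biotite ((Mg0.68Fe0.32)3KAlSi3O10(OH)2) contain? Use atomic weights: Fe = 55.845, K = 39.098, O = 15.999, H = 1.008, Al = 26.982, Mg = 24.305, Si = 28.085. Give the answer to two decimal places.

Formula mass = 2.04·24.305 + 0.96·55.845 + 1·39.098 + 1·26.982 + 3·28.085 + 12·15.999 + 2·1.008 = 447.532 g/mol, of which 39.098 g is K.
So K makes up 39.098/447.532 = 0.0874 of the mass, i.e. 8.74%.

8.74 wt%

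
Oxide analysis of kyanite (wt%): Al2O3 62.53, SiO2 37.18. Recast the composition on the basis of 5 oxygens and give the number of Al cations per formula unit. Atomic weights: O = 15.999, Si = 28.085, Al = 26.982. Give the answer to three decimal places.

Al2O3 (M=101.961): mol = 0.61327; Al = 1.22654, O = 1.83981.
SiO2 (M=60.083): mol = 0.61881; Si = 0.61881, O = 1.23762.
ΣO = 3.07743; factor = 5/ΣO = 1.62473.
Al apfu = 1.22654 × 1.62473 = 1.993.

1.993 Al apfu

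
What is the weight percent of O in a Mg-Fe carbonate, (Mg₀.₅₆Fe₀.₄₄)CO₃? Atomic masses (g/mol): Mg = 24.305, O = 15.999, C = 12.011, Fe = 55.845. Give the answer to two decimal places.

Molar mass of (Mg₀.₅₆Fe₀.₄₄)CO₃: 0.56×24.305 + 0.44×55.845 + 1×12.011 + 3×15.999 = 98.191 g/mol.
Mass of O per formula unit: 3 × 15.999 = 47.997 g.
Weight fraction O = 47.997 / 98.191 = 0.4888.

48.88 mass %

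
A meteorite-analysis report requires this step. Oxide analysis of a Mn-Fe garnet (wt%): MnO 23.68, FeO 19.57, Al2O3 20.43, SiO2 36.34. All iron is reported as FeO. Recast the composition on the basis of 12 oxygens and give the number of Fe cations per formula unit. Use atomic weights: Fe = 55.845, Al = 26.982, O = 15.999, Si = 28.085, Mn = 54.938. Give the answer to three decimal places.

1.352 Fe apfu

MnO: 23.68/70.937 = 0.33382 mol → 0.33382 mol Mn, 0.33382 mol O.
FeO: 19.57/71.844 = 0.27240 mol → 0.27240 mol Fe, 0.27240 mol O.
Al2O3: 20.43/101.961 = 0.20037 mol → 0.40074 mol Al, 0.60111 mol O.
SiO2: 36.34/60.083 = 0.60483 mol → 0.60483 mol Si, 1.20966 mol O.
Total oxygen = 2.41699 mol. Normalization factor = 12/2.41699 = 4.96485.
Fe per 12 O = 0.27240 × 4.96485 = 1.352.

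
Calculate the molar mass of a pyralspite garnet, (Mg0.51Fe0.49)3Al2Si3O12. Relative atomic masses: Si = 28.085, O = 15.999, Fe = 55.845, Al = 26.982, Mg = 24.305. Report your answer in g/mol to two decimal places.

The formula mass is the sum 1.53·24.305 + 1.47·55.845 + 2·26.982 + 3·28.085 + 12·15.999.

449.49 g/mol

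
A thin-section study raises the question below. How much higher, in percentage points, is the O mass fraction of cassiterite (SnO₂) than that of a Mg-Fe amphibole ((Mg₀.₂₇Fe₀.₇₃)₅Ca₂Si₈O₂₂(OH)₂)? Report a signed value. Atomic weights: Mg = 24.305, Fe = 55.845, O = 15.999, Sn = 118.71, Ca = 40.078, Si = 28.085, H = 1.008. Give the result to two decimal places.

M(SnO₂) = 150.708 g/mol, so wt% O = 31.998/150.708 × 100 = 21.23%.
M((Mg₀.₂₇Fe₀.₇₃)₅Ca₂Si₈O₂₂(OH)₂) = 927.474 g/mol, so wt% O = 383.976/927.474 × 100 = 41.40%.
21.23 − 41.40 = -20.17 pp.

-20.17 percentage points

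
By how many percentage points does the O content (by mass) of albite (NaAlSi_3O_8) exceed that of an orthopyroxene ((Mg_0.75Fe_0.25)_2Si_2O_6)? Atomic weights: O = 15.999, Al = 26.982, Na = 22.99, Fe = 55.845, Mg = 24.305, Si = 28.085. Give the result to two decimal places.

First mineral: 127.992 g O in 262.219 g formula = 48.81 wt% O.
Second mineral: 95.994 g O in 216.544 g formula = 44.33 wt% O.
48.81% − 44.33% gives a difference of 4.48 percentage points.

4.48 percentage points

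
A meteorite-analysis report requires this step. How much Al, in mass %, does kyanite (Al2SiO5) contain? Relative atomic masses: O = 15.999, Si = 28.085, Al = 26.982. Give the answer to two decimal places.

33.30 mass %

Formula mass = 2*26.982 + 1*28.085 + 5*15.999 = 162.044 g/mol, of which 53.964 g is Al.
So Al makes up 53.964/162.044 = 0.3330 of the mass, i.e. 33.30%.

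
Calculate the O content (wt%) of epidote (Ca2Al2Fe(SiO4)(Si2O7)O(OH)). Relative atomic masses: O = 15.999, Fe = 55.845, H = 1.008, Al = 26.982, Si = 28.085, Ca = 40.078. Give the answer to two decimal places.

43.04 wt%

Molar mass of Ca2Al2Fe(SiO4)(Si2O7)O(OH): 2*40.078 + 2*26.982 + 1*55.845 + 3*28.085 + 13*15.999 + 1*1.008 = 483.215 g/mol.
Mass of O per formula unit: 13 × 15.999 = 207.987 g.
Weight fraction O = 207.987 / 483.215 = 0.4304.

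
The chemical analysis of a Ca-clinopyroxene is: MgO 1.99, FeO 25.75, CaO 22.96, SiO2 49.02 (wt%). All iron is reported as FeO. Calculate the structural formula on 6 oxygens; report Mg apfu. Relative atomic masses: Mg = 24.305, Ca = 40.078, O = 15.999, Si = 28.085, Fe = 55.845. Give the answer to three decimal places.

1.99 wt% MgO ÷ 40.304 g/mol = 0.04937 mol, giving 0.04937 Mg and 0.04937 O.
25.75 wt% FeO ÷ 71.844 g/mol = 0.35842 mol, giving 0.35842 Fe and 0.35842 O.
22.96 wt% CaO ÷ 56.077 g/mol = 0.40944 mol, giving 0.40944 Ca and 0.40944 O.
49.02 wt% SiO2 ÷ 60.083 g/mol = 0.81587 mol, giving 0.81587 Si and 1.63174 O.
Oxygen sums to 2.44897; scaling by 6/2.44897 = 2.45001 puts the formula on 6 O.
Mg: 0.04937 × 2.45001 = 0.121 atoms per formula unit.

0.121 Mg apfu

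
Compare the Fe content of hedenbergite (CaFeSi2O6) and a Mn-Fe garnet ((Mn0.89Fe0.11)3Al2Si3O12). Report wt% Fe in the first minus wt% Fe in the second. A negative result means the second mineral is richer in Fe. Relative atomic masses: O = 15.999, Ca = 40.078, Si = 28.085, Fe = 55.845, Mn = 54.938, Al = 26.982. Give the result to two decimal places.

18.79 percentage points

M(CaFeSi2O6) = 248.087 g/mol, so wt% Fe = 55.845/248.087 × 100 = 22.51%.
M((Mn0.89Fe0.11)3Al2Si3O12) = 495.320 g/mol, so wt% Fe = 18.429/495.320 × 100 = 3.72%.
22.51 − 3.72 = 18.79 pp.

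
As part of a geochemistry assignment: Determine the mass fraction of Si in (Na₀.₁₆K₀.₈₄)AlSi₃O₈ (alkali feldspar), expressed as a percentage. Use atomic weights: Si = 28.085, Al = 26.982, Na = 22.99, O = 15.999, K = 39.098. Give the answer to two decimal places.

30.55 weight percent

M((Na₀.₁₆K₀.₈₄)AlSi₃O₈) = 275.750 g/mol.
Si contributes 3 × 28.085 = 84.255 g per mole.
84.255/275.750 = 0.3055 → 30.55%.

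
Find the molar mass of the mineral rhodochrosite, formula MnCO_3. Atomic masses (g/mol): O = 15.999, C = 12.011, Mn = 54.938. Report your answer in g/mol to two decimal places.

114.95 g/mol

Mn: 1 × 54.938 = 54.9380
C: 1 × 12.011 = 12.0110
O: 3 × 15.999 = 47.9970
Summing the contributions gives the formula mass.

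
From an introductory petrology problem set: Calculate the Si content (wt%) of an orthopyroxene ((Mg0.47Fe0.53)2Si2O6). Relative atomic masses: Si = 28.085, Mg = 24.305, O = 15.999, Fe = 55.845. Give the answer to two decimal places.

Molar mass of (Mg0.47Fe0.53)2Si2O6: 0.94*24.305 + 1.06*55.845 + 2*28.085 + 6*15.999 = 234.206 g/mol.
Mass of Si per formula unit: 2 × 28.085 = 56.170 g.
Weight fraction Si = 56.170 / 234.206 = 0.2398.

23.98 wt%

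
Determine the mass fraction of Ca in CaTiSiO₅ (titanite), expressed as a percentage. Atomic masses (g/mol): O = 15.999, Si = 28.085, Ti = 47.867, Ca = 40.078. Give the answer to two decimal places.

Formula mass = 1*40.078 + 1*47.867 + 1*28.085 + 5*15.999 = 196.025 g/mol, of which 40.078 g is Ca.
So Ca makes up 40.078/196.025 = 0.2045 of the mass, i.e. 20.45%.

20.45 mass %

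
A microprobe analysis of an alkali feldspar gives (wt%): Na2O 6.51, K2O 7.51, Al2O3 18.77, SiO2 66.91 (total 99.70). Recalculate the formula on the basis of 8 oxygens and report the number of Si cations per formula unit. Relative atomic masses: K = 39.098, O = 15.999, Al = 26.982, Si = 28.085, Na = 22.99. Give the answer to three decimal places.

Na2O: 6.51/61.979 = 0.10504 mol → 0.21008 mol Na, 0.10504 mol O.
K2O: 7.51/94.195 = 0.07973 mol → 0.15946 mol K, 0.07973 mol O.
Al2O3: 18.77/101.961 = 0.18409 mol → 0.36818 mol Al, 0.55227 mol O.
SiO2: 66.91/60.083 = 1.11363 mol → 1.11363 mol Si, 2.22726 mol O.
Total oxygen = 2.96430 mol. Normalization factor = 8/2.96430 = 2.69878.
Si per 8 O = 1.11363 × 2.69878 = 3.005.

3.005 Si apfu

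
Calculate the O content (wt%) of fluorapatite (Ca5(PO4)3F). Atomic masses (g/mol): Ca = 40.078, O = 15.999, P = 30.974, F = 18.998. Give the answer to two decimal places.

Molar mass of Ca5(PO4)3F: 5*40.078 + 3*30.974 + 12*15.999 + 1*18.998 = 504.298 g/mol.
Mass of O per formula unit: 12 × 15.999 = 191.988 g.
Weight fraction O = 191.988 / 504.298 = 0.3807.

38.07 wt%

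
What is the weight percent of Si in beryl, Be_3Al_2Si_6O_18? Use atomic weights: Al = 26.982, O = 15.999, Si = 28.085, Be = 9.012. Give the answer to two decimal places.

31.35 weight percent

Molar mass of Be_3Al_2Si_6O_18: 3×9.012 + 2×26.982 + 6×28.085 + 18×15.999 = 537.492 g/mol.
Mass of Si per formula unit: 6 × 28.085 = 168.510 g.
Weight fraction Si = 168.510 / 537.492 = 0.3135.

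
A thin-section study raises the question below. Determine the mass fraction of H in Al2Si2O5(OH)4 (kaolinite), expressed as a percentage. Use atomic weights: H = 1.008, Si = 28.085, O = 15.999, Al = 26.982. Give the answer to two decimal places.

1.56 mass %

M(Al2Si2O5(OH)4) = 258.157 g/mol.
H contributes 4 × 1.008 = 4.032 g per mole.
4.032/258.157 = 0.0156 → 1.56%.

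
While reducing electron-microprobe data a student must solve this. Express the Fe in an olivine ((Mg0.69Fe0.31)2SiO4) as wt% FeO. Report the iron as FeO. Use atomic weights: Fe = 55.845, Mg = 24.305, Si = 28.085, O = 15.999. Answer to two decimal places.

M((Mg0.69Fe0.31)2SiO4) = 160.246 g/mol; M(FeO) = 71.844 g/mol.
Moles FeO per formula unit = 0.62 Fe ÷ 1 = 0.6200.
FeO fraction = (0.6200 × 71.844) / 160.246 = 44.543/160.246 = 0.2780.

27.80 wt%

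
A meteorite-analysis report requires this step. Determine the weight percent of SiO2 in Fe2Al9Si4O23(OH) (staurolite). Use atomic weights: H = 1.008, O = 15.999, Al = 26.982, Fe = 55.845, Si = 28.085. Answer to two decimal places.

28.21 wt%

Formula mass = 851.852 g/mol.
4 Si → 4.0000 mol SiO2 per formula unit; M(SiO2) = 60.083, so SiO2 mass = 240.332 g.
240.332/851.852 × 100 = 28.21 wt%.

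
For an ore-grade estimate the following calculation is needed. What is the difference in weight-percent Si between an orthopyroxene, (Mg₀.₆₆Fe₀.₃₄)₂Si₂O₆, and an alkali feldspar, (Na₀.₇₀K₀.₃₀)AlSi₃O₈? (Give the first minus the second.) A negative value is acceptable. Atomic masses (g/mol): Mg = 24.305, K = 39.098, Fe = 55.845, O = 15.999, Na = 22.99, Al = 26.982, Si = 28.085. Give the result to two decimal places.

M((Mg₀.₆₆Fe₀.₃₄)₂Si₂O₆) = 222.221 g/mol, so wt% Si = 56.170/222.221 × 100 = 25.28%.
M((Na₀.₇₀K₀.₃₀)AlSi₃O₈) = 267.051 g/mol, so wt% Si = 84.255/267.051 × 100 = 31.55%.
25.28 − 31.55 = -6.27 pp.

-6.27 percentage points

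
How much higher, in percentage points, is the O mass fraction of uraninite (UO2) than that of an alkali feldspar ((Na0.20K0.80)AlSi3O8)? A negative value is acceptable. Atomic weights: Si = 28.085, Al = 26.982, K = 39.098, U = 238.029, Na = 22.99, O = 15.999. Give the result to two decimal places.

-34.67 percentage points

M(UO2) = 270.027 g/mol, so wt% O = 31.998/270.027 × 100 = 11.85%.
M((Na0.20K0.80)AlSi3O8) = 275.105 g/mol, so wt% O = 127.992/275.105 × 100 = 46.52%.
11.85 − 46.52 = -34.67 pp.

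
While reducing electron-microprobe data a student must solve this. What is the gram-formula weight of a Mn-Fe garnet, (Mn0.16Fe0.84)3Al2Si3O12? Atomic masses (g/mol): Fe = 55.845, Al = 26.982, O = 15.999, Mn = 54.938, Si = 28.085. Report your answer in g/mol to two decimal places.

Mn: 0.48 × 54.938 = 26.3702
Fe: 2.52 × 55.845 = 140.7294
Al: 2 × 26.982 = 53.9640
Si: 3 × 28.085 = 84.2550
O: 12 × 15.999 = 191.9880
Summing the contributions gives the formula mass.

497.31 g/mol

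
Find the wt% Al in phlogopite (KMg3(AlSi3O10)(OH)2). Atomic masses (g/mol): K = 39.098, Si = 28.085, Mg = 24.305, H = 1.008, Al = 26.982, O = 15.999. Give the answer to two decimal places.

Formula mass = 1×39.098 + 3×24.305 + 1×26.982 + 3×28.085 + 12×15.999 + 2×1.008 = 417.254 g/mol, of which 26.982 g is Al.
So Al makes up 26.982/417.254 = 0.0647 of the mass, i.e. 6.47%.

6.47 weight percent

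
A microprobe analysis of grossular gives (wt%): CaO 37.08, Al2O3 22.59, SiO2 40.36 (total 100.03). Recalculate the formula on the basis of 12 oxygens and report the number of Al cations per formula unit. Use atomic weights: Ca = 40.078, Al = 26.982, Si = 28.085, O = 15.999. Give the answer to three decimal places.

37.08 wt% CaO ÷ 56.077 g/mol = 0.66123 mol, giving 0.66123 Ca and 0.66123 O.
22.59 wt% Al2O3 ÷ 101.961 g/mol = 0.22156 mol, giving 0.44312 Al and 0.66468 O.
40.36 wt% SiO2 ÷ 60.083 g/mol = 0.67174 mol, giving 0.67174 Si and 1.34348 O.
Oxygen sums to 2.66939; scaling by 12/2.66939 = 4.49541 puts the formula on 12 O.
Al: 0.44312 × 4.49541 = 1.992 atoms per formula unit.

1.992 Al apfu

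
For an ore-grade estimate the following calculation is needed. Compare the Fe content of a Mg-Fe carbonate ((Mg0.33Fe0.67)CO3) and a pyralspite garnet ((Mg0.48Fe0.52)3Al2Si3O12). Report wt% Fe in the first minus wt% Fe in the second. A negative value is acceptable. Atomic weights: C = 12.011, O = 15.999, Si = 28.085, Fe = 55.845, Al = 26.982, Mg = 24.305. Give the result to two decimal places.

M((Mg0.33Fe0.67)CO3) = 105.445 g/mol, so wt% Fe = 37.416/105.445 × 100 = 35.48%.
M((Mg0.48Fe0.52)3Al2Si3O12) = 452.324 g/mol, so wt% Fe = 87.118/452.324 × 100 = 19.26%.
35.48 − 19.26 = 16.22 pp.

16.22 percentage points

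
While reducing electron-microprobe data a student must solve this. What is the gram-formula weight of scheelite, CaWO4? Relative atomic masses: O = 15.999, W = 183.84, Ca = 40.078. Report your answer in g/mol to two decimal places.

Ca: 1 × 40.078 = 40.0780
W: 1 × 183.84 = 183.8400
O: 4 × 15.999 = 63.9960
Summing the contributions gives the formula mass.

287.91 g/mol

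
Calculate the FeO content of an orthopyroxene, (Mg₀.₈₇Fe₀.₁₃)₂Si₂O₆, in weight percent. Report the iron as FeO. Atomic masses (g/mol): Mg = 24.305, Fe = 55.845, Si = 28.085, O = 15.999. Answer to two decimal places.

M((Mg₀.₈₇Fe₀.₁₃)₂Si₂O₆) = 208.974 g/mol; M(FeO) = 71.844 g/mol.
Moles FeO per formula unit = 0.26 Fe ÷ 1 = 0.2600.
FeO fraction = (0.2600 × 71.844) / 208.974 = 18.679/208.974 = 0.0894.

8.94 wt%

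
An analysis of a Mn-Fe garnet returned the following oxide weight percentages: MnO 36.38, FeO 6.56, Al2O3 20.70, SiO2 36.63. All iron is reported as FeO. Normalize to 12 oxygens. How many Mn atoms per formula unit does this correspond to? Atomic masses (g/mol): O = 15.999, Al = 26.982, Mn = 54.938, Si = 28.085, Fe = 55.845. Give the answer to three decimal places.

2.530 Mn apfu

36.38 wt% MnO ÷ 70.937 g/mol = 0.51285 mol, giving 0.51285 Mn and 0.51285 O.
6.56 wt% FeO ÷ 71.844 g/mol = 0.09131 mol, giving 0.09131 Fe and 0.09131 O.
20.70 wt% Al2O3 ÷ 101.961 g/mol = 0.20302 mol, giving 0.40604 Al and 0.60906 O.
36.63 wt% SiO2 ÷ 60.083 g/mol = 0.60966 mol, giving 0.60966 Si and 1.21932 O.
Oxygen sums to 2.43254; scaling by 12/2.43254 = 4.93312 puts the formula on 12 O.
Mn: 0.51285 × 4.93312 = 2.530 atoms per formula unit.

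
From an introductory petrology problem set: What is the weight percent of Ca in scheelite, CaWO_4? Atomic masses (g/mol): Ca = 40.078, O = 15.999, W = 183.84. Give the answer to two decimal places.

M(CaWO_4) = 287.914 g/mol.
Ca contributes 1 × 40.078 = 40.078 g per mole.
40.078/287.914 = 0.1392 → 13.92%.

13.92 wt%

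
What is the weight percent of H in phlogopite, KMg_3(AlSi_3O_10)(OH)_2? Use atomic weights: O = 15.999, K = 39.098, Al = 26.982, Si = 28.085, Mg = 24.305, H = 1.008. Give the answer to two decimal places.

0.48 mass %

Formula mass = 1·39.098 + 3·24.305 + 1·26.982 + 3·28.085 + 12·15.999 + 2·1.008 = 417.254 g/mol, of which 2.016 g is H.
So H makes up 2.016/417.254 = 0.0048 of the mass, i.e. 0.48%.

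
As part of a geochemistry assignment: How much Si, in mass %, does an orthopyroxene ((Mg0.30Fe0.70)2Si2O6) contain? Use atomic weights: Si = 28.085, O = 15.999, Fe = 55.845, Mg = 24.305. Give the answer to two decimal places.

22.93 mass %

M((Mg0.30Fe0.70)2Si2O6) = 244.930 g/mol.
Si contributes 2 × 28.085 = 56.170 g per mole.
56.170/244.930 = 0.2293 → 22.93%.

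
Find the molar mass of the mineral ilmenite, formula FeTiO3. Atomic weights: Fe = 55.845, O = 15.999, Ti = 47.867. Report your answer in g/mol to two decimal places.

The formula mass is the sum 1·55.845 + 1·47.867 + 3·15.999.

151.71 g/mol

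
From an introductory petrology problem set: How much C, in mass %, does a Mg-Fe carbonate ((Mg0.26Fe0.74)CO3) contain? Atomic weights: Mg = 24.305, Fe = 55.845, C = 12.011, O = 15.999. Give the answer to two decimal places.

M((Mg0.26Fe0.74)CO3) = 107.653 g/mol.
C contributes 1 × 12.011 = 12.011 g per mole.
12.011/107.653 = 0.1116 → 11.16%.

11.16 mass %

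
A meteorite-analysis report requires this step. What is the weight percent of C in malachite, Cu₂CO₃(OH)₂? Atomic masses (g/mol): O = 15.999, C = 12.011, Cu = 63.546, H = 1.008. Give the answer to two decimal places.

5.43 wt%

M(Cu₂CO₃(OH)₂) = 221.114 g/mol.
C contributes 1 × 12.011 = 12.011 g per mole.
12.011/221.114 = 0.0543 → 5.43%.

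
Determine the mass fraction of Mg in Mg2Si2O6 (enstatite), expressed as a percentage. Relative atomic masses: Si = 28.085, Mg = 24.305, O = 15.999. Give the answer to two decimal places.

M(Mg2Si2O6) = 200.774 g/mol.
Mg contributes 2 × 24.305 = 48.610 g per mole.
48.610/200.774 = 0.2421 → 24.21%.

24.21 weight percent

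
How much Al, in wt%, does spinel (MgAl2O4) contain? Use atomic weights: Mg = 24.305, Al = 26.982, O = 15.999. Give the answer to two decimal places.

37.93 wt%

M(MgAl2O4) = 142.265 g/mol.
Al contributes 2 × 26.982 = 53.964 g per mole.
53.964/142.265 = 0.3793 → 37.93%.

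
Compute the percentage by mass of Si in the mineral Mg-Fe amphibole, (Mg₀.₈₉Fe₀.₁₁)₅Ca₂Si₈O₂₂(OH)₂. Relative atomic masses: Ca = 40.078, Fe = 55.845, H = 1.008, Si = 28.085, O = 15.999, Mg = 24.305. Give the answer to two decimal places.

27.08 wt%

M((Mg₀.₈₉Fe₀.₁₁)₅Ca₂Si₈O₂₂(OH)₂) = 829.700 g/mol.
Si contributes 8 × 28.085 = 224.680 g per mole.
224.680/829.700 = 0.2708 → 27.08%.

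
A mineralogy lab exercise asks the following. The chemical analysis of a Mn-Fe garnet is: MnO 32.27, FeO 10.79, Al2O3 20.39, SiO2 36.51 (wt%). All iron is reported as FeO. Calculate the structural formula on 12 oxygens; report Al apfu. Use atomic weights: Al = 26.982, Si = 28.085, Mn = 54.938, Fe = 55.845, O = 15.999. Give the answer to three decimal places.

1.983 Al apfu

32.27 wt% MnO ÷ 70.937 g/mol = 0.45491 mol, giving 0.45491 Mn and 0.45491 O.
10.79 wt% FeO ÷ 71.844 g/mol = 0.15019 mol, giving 0.15019 Fe and 0.15019 O.
20.39 wt% Al2O3 ÷ 101.961 g/mol = 0.19998 mol, giving 0.39996 Al and 0.59994 O.
36.51 wt% SiO2 ÷ 60.083 g/mol = 0.60766 mol, giving 0.60766 Si and 1.21532 O.
Oxygen sums to 2.42036; scaling by 12/2.42036 = 4.95794 puts the formula on 12 O.
Al: 0.39996 × 4.95794 = 1.983 atoms per formula unit.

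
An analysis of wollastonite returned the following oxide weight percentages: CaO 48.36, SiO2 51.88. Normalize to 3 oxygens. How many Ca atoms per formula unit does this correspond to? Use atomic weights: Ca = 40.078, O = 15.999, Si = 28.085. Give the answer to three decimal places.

0.999 Ca apfu

CaO: 48.36/56.077 = 0.86239 mol → 0.86239 mol Ca, 0.86239 mol O.
SiO2: 51.88/60.083 = 0.86347 mol → 0.86347 mol Si, 1.72694 mol O.
Total oxygen = 2.58933 mol. Normalization factor = 3/2.58933 = 1.15860.
Ca per 3 O = 0.86239 × 1.15860 = 0.999.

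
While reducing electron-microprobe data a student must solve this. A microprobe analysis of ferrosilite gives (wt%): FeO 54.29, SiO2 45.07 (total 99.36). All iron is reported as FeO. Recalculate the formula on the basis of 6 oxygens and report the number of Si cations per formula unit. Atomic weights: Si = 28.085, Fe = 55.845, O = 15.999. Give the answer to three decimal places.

1.995 Si apfu

FeO: 54.29/71.844 = 0.75567 mol → 0.75567 mol Fe, 0.75567 mol O.
SiO2: 45.07/60.083 = 0.75013 mol → 0.75013 mol Si, 1.50026 mol O.
Total oxygen = 2.25593 mol. Normalization factor = 6/2.25593 = 2.65966.
Si per 6 O = 0.75013 × 2.65966 = 1.995.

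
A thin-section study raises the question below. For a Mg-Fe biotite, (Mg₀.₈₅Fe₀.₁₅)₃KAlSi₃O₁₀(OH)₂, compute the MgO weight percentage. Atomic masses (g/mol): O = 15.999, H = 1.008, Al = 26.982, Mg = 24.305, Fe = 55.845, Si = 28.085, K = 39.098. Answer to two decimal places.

Formula mass = 431.447 g/mol.
2.55 Mg → 2.5500 mol MgO per formula unit; M(MgO) = 40.304, so MgO mass = 102.775 g.
102.775/431.447 × 100 = 23.82 wt%.

23.82 wt%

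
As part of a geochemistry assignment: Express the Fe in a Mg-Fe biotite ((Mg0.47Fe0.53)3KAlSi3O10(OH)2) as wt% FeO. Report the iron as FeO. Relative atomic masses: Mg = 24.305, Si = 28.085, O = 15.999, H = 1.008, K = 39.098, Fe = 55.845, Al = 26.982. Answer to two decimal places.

M((Mg0.47Fe0.53)3KAlSi3O10(OH)2) = 467.403 g/mol; M(FeO) = 71.844 g/mol.
Moles FeO per formula unit = 1.59 Fe ÷ 1 = 1.5900.
FeO fraction = (1.5900 × 71.844) / 467.403 = 114.232/467.403 = 0.2444.

24.44 wt%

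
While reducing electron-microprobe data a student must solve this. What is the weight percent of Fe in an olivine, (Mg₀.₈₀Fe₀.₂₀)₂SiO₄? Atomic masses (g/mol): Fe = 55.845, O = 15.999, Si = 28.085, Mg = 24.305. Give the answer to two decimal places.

Molar mass of (Mg₀.₈₀Fe₀.₂₀)₂SiO₄: 1.60×24.305 + 0.40×55.845 + 1×28.085 + 4×15.999 = 153.307 g/mol.
Mass of Fe per formula unit: 0.40 × 55.845 = 22.338 g.
Weight fraction Fe = 22.338 / 153.307 = 0.1457.

14.57 weight percent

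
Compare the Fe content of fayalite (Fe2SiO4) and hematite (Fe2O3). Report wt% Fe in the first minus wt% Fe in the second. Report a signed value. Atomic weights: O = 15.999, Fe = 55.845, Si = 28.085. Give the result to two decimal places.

Fe in Fe2SiO4: molar mass 203.771 g/mol; 2×55.845 = 111.690 g → 54.81 wt%.
Fe in Fe2O3: molar mass 159.687 g/mol; 2×55.845 = 111.690 g → 69.94 wt%.
Difference = 54.81 − 69.94 = -15.13 percentage points.

-15.13 percentage points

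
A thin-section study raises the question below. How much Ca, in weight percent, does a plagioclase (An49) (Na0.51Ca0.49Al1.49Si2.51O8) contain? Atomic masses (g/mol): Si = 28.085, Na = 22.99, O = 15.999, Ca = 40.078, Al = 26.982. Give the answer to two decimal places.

7.27 weight percent

M(Na0.51Ca0.49Al1.49Si2.51O8) = 270.052 g/mol.
Ca contributes 0.49 × 40.078 = 19.638 g per mole.
19.638/270.052 = 0.0727 → 7.27%.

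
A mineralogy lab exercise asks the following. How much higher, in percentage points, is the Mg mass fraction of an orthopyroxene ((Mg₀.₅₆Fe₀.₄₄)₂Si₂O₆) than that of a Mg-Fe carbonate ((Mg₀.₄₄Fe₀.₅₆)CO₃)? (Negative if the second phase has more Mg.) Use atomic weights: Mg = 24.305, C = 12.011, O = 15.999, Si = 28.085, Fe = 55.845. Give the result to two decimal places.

1.42 percentage points

First mineral: 27.222 g Mg in 228.529 g formula = 11.91 wt% Mg.
Second mineral: 10.694 g Mg in 101.975 g formula = 10.49 wt% Mg.
11.91% − 10.49% gives a difference of 1.42 percentage points.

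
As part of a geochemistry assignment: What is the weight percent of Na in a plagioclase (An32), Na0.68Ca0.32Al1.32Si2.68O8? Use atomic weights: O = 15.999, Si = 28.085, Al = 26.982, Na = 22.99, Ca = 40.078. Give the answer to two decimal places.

Formula mass = 0.68*22.99 + 0.32*40.078 + 1.32*26.982 + 2.68*28.085 + 8*15.999 = 267.334 g/mol, of which 15.633 g is Na.
So Na makes up 15.633/267.334 = 0.0585 of the mass, i.e. 5.85%.

5.85 wt%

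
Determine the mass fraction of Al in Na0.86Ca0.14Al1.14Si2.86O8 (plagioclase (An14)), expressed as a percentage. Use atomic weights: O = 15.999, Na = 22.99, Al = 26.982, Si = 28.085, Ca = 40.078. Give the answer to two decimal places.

Molar mass of Na0.86Ca0.14Al1.14Si2.86O8: 0.86×22.99 + 0.14×40.078 + 1.14×26.982 + 2.86×28.085 + 8×15.999 = 264.457 g/mol.
Mass of Al per formula unit: 1.14 × 26.982 = 30.759 g.
Weight fraction Al = 30.759 / 264.457 = 0.1163.

11.63 mass %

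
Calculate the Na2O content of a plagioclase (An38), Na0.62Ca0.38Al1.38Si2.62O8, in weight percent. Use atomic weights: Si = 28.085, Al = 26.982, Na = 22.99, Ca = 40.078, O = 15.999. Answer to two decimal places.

Molar mass of Na0.62Ca0.38Al1.38Si2.62O8 = 0.62×22.99 + 0.38×40.078 + 1.38×26.982 + 2.62×28.085 + 8×15.999 = 268.293 g/mol.
Each formula unit contains 0.62 Na, equivalent to 0.62/2 = 0.3100 mol Na2O.
M(Na2O) = 2×22.99 + 1×15.999 = 61.979 g/mol.
Mass of Na2O per formula unit = 0.3100 × 61.979 = 19.213 g.
Na2O wt% = 19.213 / 268.293 × 100 = 7.16%.

7.16 wt%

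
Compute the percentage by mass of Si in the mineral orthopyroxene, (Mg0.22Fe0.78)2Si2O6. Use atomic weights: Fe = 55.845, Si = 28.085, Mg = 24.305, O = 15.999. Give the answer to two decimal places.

Molar mass of (Mg0.22Fe0.78)2Si2O6: 0.44·24.305 + 1.56·55.845 + 2·28.085 + 6·15.999 = 249.976 g/mol.
Mass of Si per formula unit: 2 × 28.085 = 56.170 g.
Weight fraction Si = 56.170 / 249.976 = 0.2247.

22.47 wt%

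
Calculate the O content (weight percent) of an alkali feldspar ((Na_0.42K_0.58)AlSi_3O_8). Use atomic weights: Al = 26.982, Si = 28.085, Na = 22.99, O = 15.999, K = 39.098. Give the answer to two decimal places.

Formula mass = 0.42*22.99 + 0.58*39.098 + 1*26.982 + 3*28.085 + 8*15.999 = 271.562 g/mol, of which 127.992 g is O.
So O makes up 127.992/271.562 = 0.4713 of the mass, i.e. 47.13%.

47.13 weight percent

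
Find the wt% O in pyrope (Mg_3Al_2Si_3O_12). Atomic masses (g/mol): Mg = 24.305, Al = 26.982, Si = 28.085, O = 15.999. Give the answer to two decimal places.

M(Mg_3Al_2Si_3O_12) = 403.122 g/mol.
O contributes 12 × 15.999 = 191.988 g per mole.
191.988/403.122 = 0.4763 → 47.63%.

47.63 mass %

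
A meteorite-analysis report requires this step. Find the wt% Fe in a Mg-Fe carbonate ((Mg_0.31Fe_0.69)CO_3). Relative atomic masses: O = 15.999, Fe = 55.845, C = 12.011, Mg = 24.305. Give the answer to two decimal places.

Molar mass of (Mg_0.31Fe_0.69)CO_3: 0.31*24.305 + 0.69*55.845 + 1*12.011 + 3*15.999 = 106.076 g/mol.
Mass of Fe per formula unit: 0.69 × 55.845 = 38.533 g.
Weight fraction Fe = 38.533 / 106.076 = 0.3633.

36.33 mass %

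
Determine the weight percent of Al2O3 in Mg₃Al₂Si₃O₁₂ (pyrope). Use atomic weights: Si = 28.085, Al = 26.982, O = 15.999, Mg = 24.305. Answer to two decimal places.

M(Mg₃Al₂Si₃O₁₂) = 403.122 g/mol; M(Al2O3) = 101.961 g/mol.
Moles Al2O3 per formula unit = 2 Al ÷ 2 = 1.0000.
Al2O3 fraction = (1.0000 × 101.961) / 403.122 = 101.961/403.122 = 0.2529.

25.29 wt%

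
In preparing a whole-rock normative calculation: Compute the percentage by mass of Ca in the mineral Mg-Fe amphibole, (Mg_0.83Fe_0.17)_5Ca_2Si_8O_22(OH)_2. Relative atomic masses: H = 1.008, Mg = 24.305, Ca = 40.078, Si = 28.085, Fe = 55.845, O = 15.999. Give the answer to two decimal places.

9.55 weight percent

M((Mg_0.83Fe_0.17)_5Ca_2Si_8O_22(OH)_2) = 839.162 g/mol.
Ca contributes 2 × 40.078 = 80.156 g per mole.
80.156/839.162 = 0.0955 → 9.55%.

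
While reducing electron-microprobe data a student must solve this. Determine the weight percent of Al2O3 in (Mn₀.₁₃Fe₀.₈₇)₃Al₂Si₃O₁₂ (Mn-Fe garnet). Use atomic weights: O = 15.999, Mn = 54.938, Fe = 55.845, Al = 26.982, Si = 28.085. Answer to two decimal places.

20.50 wt%

Molar mass of (Mn₀.₁₃Fe₀.₈₇)₃Al₂Si₃O₁₂ = 0.39·54.938 + 2.61·55.845 + 2·26.982 + 3·28.085 + 12·15.999 = 497.388 g/mol.
Each formula unit contains 2 Al, equivalent to 2/2 = 1.0000 mol Al2O3.
M(Al2O3) = 2×26.982 + 3×15.999 = 101.961 g/mol.
Mass of Al2O3 per formula unit = 1.0000 × 101.961 = 101.961 g.
Al2O3 wt% = 101.961 / 497.388 × 100 = 20.50%.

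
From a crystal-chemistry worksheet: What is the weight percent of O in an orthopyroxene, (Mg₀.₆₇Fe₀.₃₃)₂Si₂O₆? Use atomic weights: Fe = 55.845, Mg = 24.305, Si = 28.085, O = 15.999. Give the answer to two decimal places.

Molar mass of (Mg₀.₆₇Fe₀.₃₃)₂Si₂O₆: 1.34·24.305 + 0.66·55.845 + 2·28.085 + 6·15.999 = 221.590 g/mol.
Mass of O per formula unit: 6 × 15.999 = 95.994 g.
Weight fraction O = 95.994 / 221.590 = 0.4332.

43.32 weight percent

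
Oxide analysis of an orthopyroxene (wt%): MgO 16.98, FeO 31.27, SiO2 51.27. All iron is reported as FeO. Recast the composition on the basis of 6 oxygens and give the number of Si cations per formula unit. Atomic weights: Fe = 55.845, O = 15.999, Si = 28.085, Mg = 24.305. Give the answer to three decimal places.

1.997 Si apfu

MgO (M=40.304): mol = 0.42130; Mg = 0.42130, O = 0.42130.
FeO (M=71.844): mol = 0.43525; Fe = 0.43525, O = 0.43525.
SiO2 (M=60.083): mol = 0.85332; Si = 0.85332, O = 1.70664.
ΣO = 2.56319; factor = 6/ΣO = 2.34083.
Si apfu = 0.85332 × 2.34083 = 1.997.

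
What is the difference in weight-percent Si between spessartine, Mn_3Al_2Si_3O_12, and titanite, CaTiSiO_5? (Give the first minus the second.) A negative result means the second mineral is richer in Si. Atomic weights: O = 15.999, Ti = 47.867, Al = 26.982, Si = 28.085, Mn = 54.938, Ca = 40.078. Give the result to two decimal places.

2.69 percentage points

First mineral: 84.255 g Si in 495.021 g formula = 17.02 wt% Si.
Second mineral: 28.085 g Si in 196.025 g formula = 14.33 wt% Si.
17.02% − 14.33% gives a difference of 2.69 percentage points.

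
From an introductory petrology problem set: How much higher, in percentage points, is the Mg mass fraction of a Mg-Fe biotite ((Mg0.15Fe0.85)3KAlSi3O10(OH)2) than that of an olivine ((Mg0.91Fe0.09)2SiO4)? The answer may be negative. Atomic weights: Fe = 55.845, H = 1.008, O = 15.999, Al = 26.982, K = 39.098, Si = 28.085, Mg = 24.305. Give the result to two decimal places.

Mg in (Mg0.15Fe0.85)3KAlSi3O10(OH)2: molar mass 497.681 g/mol; 0.45×24.305 = 10.937 g → 2.20 wt%.
Mg in (Mg0.91Fe0.09)2SiO4: molar mass 146.368 g/mol; 1.82×24.305 = 44.235 g → 30.22 wt%.
Difference = 2.20 − 30.22 = -28.02 percentage points.

-28.02 percentage points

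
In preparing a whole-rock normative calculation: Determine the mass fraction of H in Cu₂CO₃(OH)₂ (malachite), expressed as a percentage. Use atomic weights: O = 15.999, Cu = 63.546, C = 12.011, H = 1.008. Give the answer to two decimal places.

Formula mass = 2*63.546 + 1*12.011 + 5*15.999 + 2*1.008 = 221.114 g/mol, of which 2.016 g is H.
So H makes up 2.016/221.114 = 0.0091 of the mass, i.e. 0.91%.

0.91 wt%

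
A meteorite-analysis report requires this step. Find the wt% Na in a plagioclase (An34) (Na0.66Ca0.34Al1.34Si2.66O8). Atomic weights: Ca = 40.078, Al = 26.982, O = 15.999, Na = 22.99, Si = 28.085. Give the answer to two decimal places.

Formula mass = 0.66·22.99 + 0.34·40.078 + 1.34·26.982 + 2.66·28.085 + 8·15.999 = 267.654 g/mol, of which 15.173 g is Na.
So Na makes up 15.173/267.654 = 0.0567 of the mass, i.e. 5.67%.

5.67 wt%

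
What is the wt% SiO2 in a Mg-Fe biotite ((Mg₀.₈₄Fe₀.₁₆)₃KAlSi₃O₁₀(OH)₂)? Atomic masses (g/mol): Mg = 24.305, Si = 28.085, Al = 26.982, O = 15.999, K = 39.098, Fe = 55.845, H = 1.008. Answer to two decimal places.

Formula mass = 432.393 g/mol.
3 Si → 3.0000 mol SiO2 per formula unit; M(SiO2) = 60.083, so SiO2 mass = 180.249 g.
180.249/432.393 × 100 = 41.69 wt%.

41.69 wt%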